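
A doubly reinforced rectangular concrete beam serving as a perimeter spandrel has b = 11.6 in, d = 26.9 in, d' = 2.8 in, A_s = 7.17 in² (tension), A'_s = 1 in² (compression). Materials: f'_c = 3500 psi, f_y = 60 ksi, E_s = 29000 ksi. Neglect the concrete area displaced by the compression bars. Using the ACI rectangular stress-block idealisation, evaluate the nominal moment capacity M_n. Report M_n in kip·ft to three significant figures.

Assume both steels yield.
a = (A_s − A'_s) f_y/(0.85 f'_c b) = (7.17 − 1) × 60/(0.85 × 3.5 × 11.6) = 10.727 in.
c = a/β₁ = 10.727/0.85 = 12.620 in; ε'_s = 0.003(c − d')/c = 0.0023 ≥ ε_y = 0.0021, so the compression steel yields.
M_n = (A_s − A'_s) f_y (d − a/2) + A'_s f_y (d − d') = 370.2 × (26.9 − 5.3635) + 60 × (26.9 − 2.8) = 7972.8 + 1446.0 = 9418.8 kip·in = 9418.8/12 = 784.90 kip·ft.

M_n ≈ 785 kip·ft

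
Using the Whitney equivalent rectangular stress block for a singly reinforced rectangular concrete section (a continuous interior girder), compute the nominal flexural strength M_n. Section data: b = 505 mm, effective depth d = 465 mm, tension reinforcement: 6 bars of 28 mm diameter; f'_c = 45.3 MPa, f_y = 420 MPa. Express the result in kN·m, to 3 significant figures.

M_n ≈ 660 kN·m

A_s = 6 × 616 = 3696 mm².
T = A_s f_y = 3696 × 420 = 1552320 N = 1552.32 kN.
From C = T: a = T/(0.85 f'_c b) = 1552320/(0.85 × 45.3 × 505) = 79.83 mm.
M_n = T(d − a/2) = 1552.32 kN × (465 − 39.915) mm = 659.87 kN·m.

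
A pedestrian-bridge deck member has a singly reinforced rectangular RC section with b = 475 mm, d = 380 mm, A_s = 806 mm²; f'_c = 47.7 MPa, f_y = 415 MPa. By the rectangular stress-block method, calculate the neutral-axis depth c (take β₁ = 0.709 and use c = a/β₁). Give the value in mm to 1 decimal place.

T = A_s f_y = 806 × 415 = 334490 N = 334.49 kN.
Setting C = 0.85 f'_c a b equal to T: a = 334490/(0.85 × 47.7 × 475) = 17.368 mm.
With β₁ = 0.709, c = a/β₁ = 17.368/0.709 = 24.5 mm.

c ≈ 24.5 mm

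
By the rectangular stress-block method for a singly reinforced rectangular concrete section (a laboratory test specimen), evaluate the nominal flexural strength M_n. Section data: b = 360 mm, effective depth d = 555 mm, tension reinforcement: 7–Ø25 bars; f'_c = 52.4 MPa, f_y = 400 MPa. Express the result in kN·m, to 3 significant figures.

M_n ≈ 704 kN·m

A_s = 7 × 491 = 3437 mm².
T = A_s f_y = 3437 × 400 = 1374800 N = 1374.8 kN.
From C = T: a = T/(0.85 f'_c b) = 1374800/(0.85 × 52.4 × 360) = 85.74 mm.
M_n = T(d − a/2) = 1374.8 kN × (555 − 42.87) mm = 704.08 kN·m.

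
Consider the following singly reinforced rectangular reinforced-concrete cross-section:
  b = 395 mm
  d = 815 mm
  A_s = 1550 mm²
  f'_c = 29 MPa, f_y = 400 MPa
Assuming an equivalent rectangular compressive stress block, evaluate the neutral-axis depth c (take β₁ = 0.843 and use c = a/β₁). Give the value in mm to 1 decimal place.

T = A_s f_y = 1550 × 400 = 620000 N = 620 kN.
Setting C = 0.85 f'_c a b equal to T: a = 620000/(0.85 × 29 × 395) = 63.676 mm.
With β₁ = 0.843, c = a/β₁ = 63.676/0.843 = 75.5 mm.

c ≈ 75.5 mm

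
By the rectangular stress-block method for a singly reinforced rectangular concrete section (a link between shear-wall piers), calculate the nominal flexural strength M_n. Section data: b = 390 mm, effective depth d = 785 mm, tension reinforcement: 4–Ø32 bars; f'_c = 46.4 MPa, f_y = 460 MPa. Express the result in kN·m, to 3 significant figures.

M_n ≈ 1090 kN·m

A_s = 4 × 804 = 3216 mm².
T = A_s f_y = 3216 × 460 = 1479360 N = 1479.36 kN.
From C = T: a = T/(0.85 f'_c b) = 1479360/(0.85 × 46.4 × 390) = 96.18 mm.
M_n = T(d − a/2) = 1479.36 kN × (785 − 48.09) mm = 1090.16 kN·m.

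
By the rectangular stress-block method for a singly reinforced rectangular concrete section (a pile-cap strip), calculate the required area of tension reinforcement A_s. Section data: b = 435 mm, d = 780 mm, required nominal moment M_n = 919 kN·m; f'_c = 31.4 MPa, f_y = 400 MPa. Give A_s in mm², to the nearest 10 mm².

With M_n = 0.85 f'_c a b (d − a/2), solve the quadratic for a:
a = d − √(d² − 2M_n/(0.85 f'_c b)) = 780 − √(780² − 2 × 919×10⁶/(0.85 × 31.4 × 435)) = 109.11 mm.
A_s = 0.85 f'_c a b / f_y = 0.85 × 31.4 × 109.11 × 435 / 400 = 3167.0 mm².

A_s ≈ 3170 mm²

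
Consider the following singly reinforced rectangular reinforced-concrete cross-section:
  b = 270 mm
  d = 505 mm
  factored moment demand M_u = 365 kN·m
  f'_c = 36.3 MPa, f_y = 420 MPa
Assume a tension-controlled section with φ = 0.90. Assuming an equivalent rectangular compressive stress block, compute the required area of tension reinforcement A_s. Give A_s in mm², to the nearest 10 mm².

A_s ≈ 2140 mm²

M_n = M_u/φ = 365/0.90 = 405.556 kN·m.
With M_n = 0.85 f'_c a b (d − a/2), solve the quadratic for a:
a = d − √(d² − 2M_n/(0.85 f'_c b)) = 505 − √(505² − 2 × 405.556×10⁶/(0.85 × 36.3 × 270)) = 107.93 mm.
A_s = 0.85 f'_c a b / f_y = 0.85 × 36.3 × 107.93 × 270 / 420 = 2140.8 mm².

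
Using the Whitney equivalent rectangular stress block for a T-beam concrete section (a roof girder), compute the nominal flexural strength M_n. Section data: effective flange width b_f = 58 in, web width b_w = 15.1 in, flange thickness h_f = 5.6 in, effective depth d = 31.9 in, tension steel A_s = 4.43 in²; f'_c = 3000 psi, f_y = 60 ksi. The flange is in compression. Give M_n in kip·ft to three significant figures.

Tension: T = A_s f_y = 4.43 × 60 = 265.8 kips.
Try a within the flange: a = T/(0.85 f'_c b_f) = 265.8/(0.85 × 3 × 58) = 1.797 in.
Since a = 1.797 ≤ h_f = 5.6 in, the stress block lies entirely in the flange; analyse as a rectangular beam of width b_f.
M_n = T(d − a/2) = 265.8 × (31.9 − 0.8985) = 8240.2 kip·in.
M_n = 8240.2/12 = 686.68 kip·ft.

M_n ≈ 687 kip·ft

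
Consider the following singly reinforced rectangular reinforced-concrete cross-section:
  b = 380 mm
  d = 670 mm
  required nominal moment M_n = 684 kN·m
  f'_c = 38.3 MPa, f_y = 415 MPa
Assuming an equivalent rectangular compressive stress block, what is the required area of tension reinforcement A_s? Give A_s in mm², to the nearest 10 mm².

A_s ≈ 2630 mm²

With M_n = 0.85 f'_c a b (d − a/2), solve the quadratic for a:
a = d − √(d² − 2M_n/(0.85 f'_c b)) = 670 − √(670² − 2 × 684×10⁶/(0.85 × 38.3 × 380)) = 88.35 mm.
A_s = 0.85 f'_c a b / f_y = 0.85 × 38.3 × 88.35 × 380 / 415 = 2633.7 mm².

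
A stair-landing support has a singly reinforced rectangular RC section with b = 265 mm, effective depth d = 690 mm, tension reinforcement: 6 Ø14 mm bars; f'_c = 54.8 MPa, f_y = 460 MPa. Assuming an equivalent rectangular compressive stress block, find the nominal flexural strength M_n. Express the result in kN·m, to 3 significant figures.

M_n ≈ 286 kN·m

A_s = 6 × 154 = 924 mm².
T = A_s f_y = 924 × 460 = 425040 N = 425.04 kN.
From C = T: a = T/(0.85 f'_c b) = 425040/(0.85 × 54.8 × 265) = 34.43 mm.
M_n = T(d − a/2) = 425.04 kN × (690 − 17.215) mm = 285.96 kN·m.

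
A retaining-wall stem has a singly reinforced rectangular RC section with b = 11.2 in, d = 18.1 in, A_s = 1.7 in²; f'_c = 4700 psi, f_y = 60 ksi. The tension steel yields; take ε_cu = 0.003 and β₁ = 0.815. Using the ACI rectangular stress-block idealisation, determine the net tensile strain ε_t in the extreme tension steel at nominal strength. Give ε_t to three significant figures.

a = A_s f_y/(0.85 f'_c b) = 2.280 in.
β₁ = 0.815, so c = a/β₁ = 2.280/0.815 = 2.798 in.
From the linear strain diagram with ε_cu = 0.003: ε_t = 0.003 (d − c)/c = 0.003 × (18.1 − 2.798)/2.798 = 0.0164.
Since ε_t ≥ 0.005, the section is tension-controlled.

ε_t ≈ 0.0164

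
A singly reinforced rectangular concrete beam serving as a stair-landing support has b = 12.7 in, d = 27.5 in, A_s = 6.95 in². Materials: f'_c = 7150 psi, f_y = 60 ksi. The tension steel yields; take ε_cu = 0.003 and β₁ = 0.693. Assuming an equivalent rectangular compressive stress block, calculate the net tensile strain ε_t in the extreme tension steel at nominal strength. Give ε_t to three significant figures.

a = A_s f_y/(0.85 f'_c b) = 5.403 in.
β₁ = 0.693, so c = a/β₁ = 5.403/0.693 = 7.797 in.
From the linear strain diagram with ε_cu = 0.003: ε_t = 0.003 (d − c)/c = 0.003 × (27.5 − 7.797)/7.797 = 0.00758.
Since ε_t ≥ 0.005, the section is tension-controlled.

ε_t ≈ 0.00758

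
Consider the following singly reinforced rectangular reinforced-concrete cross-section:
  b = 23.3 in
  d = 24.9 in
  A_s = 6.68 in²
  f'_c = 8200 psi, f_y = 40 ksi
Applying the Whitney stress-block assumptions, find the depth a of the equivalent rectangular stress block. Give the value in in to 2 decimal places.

a ≈ 1.65 in

T = A_s f_y = 6.68 × 40 = 267.2 kips.
a = T/(0.85 f'_c b) = 267.2/(0.85 × 8.2 × 23.3) = 1.65 in.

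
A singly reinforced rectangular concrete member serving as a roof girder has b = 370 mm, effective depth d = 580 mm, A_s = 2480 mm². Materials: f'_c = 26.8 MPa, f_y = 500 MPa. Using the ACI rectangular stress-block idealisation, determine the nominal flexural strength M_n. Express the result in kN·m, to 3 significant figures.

T = A_s f_y = 2480 × 500 = 1240000 N = 1240 kN.
From C = T: a = T/(0.85 f'_c b) = 1240000/(0.85 × 26.8 × 370) = 147.12 mm.
M_n = T(d − a/2) = 1240 kN × (580 − 73.56) mm = 627.99 kN·m.

M_n ≈ 628 kN·m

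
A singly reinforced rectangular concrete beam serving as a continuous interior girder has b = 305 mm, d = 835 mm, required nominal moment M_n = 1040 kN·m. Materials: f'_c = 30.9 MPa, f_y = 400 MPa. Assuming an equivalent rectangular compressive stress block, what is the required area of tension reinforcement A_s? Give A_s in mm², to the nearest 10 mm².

With M_n = 0.85 f'_c a b (d − a/2), solve the quadratic for a:
a = d − √(d² − 2M_n/(0.85 f'_c b)) = 835 − √(835² − 2 × 1040×10⁶/(0.85 × 30.9 × 305)) = 173.50 mm.
A_s = 0.85 f'_c a b / f_y = 0.85 × 30.9 × 173.50 × 305 / 400 = 3474.7 mm².

A_s ≈ 3470 mm²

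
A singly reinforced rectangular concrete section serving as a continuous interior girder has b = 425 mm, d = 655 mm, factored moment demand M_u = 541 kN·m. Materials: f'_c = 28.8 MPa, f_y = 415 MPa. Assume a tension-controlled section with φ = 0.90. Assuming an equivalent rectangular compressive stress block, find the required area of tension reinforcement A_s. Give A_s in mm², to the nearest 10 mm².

M_n = M_u/φ = 541/0.90 = 601.111 kN·m.
With M_n = 0.85 f'_c a b (d − a/2), solve the quadratic for a:
a = d − √(d² − 2M_n/(0.85 f'_c b)) = 655 − √(655² − 2 × 601.111×10⁶/(0.85 × 28.8 × 425)) = 95.12 mm.
A_s = 0.85 f'_c a b / f_y = 0.85 × 28.8 × 95.12 × 425 / 415 = 2384.6 mm².

A_s ≈ 2380 mm²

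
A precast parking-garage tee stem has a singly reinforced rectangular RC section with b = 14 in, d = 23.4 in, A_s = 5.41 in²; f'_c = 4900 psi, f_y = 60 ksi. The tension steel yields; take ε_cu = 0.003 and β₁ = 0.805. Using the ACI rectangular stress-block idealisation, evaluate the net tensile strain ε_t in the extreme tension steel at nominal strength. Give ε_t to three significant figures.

a = A_s f_y/(0.85 f'_c b) = 5.567 in.
β₁ = 0.805, so c = a/β₁ = 5.567/0.805 = 6.916 in.
From the linear strain diagram with ε_cu = 0.003: ε_t = 0.003 (d − c)/c = 0.003 × (23.4 − 6.916)/6.916 = 0.00715.
Since ε_t ≥ 0.005, the section is tension-controlled.

ε_t ≈ 0.00715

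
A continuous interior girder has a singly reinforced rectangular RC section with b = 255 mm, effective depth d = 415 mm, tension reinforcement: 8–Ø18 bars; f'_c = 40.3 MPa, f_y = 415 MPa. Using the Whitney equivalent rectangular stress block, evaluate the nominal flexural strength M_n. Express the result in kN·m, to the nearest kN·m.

M_n ≈ 309 kN·m

A_s = 8 × 254 = 2032 mm².
T = A_s f_y = 2032 × 415 = 843280 N = 843.28 kN.
From C = T: a = T/(0.85 f'_c b) = 843280/(0.85 × 40.3 × 255) = 96.54 mm.
M_n = T(d − a/2) = 843.28 kN × (415 − 48.27) mm = 309.26 kN·m.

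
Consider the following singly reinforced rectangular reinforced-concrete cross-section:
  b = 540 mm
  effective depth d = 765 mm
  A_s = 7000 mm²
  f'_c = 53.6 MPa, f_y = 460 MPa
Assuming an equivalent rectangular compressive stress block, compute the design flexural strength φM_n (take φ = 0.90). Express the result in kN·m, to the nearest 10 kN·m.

T = A_s f_y = 7000 × 460 = 3220000 N = 3220 kN.
From C = T: a = T/(0.85 f'_c b) = 3220000/(0.85 × 53.6 × 540) = 130.88 mm.
M_n = T(d − a/2) = 3220 kN × (765 − 65.44) mm = 2252.58 kN·m.
φM_n = 0.90 × 2252.58 = 2027.32 kN·m.

φM_n ≈ 2030 kN·m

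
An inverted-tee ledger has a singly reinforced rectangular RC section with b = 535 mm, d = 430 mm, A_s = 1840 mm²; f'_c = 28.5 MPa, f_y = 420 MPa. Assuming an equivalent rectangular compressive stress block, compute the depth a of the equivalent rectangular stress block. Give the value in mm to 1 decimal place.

a ≈ 59.6 mm

T = A_s f_y = 1840 × 420 = 772800 N = 772.8 kN.
Setting C = 0.85 f'_c a b equal to T: a = 772800/(0.85 × 28.5 × 535) = 59.6 mm.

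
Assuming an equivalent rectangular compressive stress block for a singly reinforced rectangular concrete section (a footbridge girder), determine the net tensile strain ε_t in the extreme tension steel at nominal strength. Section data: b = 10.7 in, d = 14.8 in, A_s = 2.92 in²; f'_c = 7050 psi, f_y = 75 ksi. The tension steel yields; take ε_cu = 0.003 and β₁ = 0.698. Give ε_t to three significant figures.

ε_t ≈ 0.00607

a = A_s f_y/(0.85 f'_c b) = 3.415 in.
β₁ = 0.698, so c = a/β₁ = 3.415/0.698 = 4.893 in.
From the linear strain diagram with ε_cu = 0.003: ε_t = 0.003 (d − c)/c = 0.003 × (14.8 − 4.893)/4.893 = 0.00607.
Since ε_t ≥ 0.005, the section is tension-controlled.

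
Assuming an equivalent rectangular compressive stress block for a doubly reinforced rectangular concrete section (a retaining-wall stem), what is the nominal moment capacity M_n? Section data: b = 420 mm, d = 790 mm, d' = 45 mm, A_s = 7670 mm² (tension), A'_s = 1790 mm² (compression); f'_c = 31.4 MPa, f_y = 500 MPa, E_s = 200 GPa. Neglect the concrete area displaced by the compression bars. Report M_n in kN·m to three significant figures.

M_n ≈ 2600 kN·m

Assume both tension and compression steel yield.
Net tension couple steel: A_s − A'_s = 5880 mm².
a = (A_s − A'_s) f_y / (0.85 f'_c b) = 2940000/(0.85 × 31.4 × 420) = 262.27 mm.
c = a/β₁ = 262.27/0.826 = 317.52 mm; ε'_s = 0.003(c − d')/c = 0.0026 ≥ f_y/E_s = 0.0025, so compression steel does yield.
M_n = (A_s − A'_s) f_y (d − a/2) + A'_s f_y (d − d') = [2940000 × (790 − 131.135) + 895000 × (790 − 45)] × 10⁻⁶ = 1937.06 + 666.78 = 2603.84 kN·m.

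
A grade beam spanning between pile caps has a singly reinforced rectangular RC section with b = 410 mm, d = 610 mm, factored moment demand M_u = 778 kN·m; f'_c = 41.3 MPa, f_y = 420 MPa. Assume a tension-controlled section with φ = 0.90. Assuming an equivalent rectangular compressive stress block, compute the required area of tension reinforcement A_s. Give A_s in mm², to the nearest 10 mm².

M_n = M_u/φ = 778/0.90 = 864.444 kN·m.
With M_n = 0.85 f'_c a b (d − a/2), solve the quadratic for a:
a = d − √(d² − 2M_n/(0.85 f'_c b)) = 610 − √(610² − 2 × 864.444×10⁶/(0.85 × 41.3 × 410)) = 108.02 mm.
A_s = 0.85 f'_c a b / f_y = 0.85 × 41.3 × 108.02 × 410 / 420 = 3701.8 mm².

A_s ≈ 3700 mm²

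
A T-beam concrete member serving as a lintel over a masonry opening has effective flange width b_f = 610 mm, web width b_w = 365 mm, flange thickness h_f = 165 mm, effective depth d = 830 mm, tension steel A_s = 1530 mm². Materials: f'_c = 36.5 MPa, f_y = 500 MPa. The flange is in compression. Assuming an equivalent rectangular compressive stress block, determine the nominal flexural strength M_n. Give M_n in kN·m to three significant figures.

Tension: T = A_s f_y = 1530 × 500 = 765000 N.
Try a within the flange: a = T/(0.85 f'_c b_f) = 765000/(0.85 × 36.5 × 610) = 40.42 mm.
Since a = 40.42 ≤ h_f = 165 mm, the stress block lies entirely in the flange; analyse as a rectangular beam of width b_f.
M_n = T(d − a/2) = 765000 × (830 − 20.21) = 619.49 × 10⁶ N·mm.
M_n = 619.49 kN·m.

M_n ≈ 619 kN·m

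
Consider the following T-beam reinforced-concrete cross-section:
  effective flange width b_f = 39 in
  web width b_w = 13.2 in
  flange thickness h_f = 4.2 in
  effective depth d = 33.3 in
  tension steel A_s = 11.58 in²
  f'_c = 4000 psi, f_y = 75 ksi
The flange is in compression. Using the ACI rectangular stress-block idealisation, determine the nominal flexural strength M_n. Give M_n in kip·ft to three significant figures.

M_n ≈ 2110 kip·ft

Tension: T = A_s f_y = 11.58 × 75 = 868.5 kips.
Try a within the flange: a = T/(0.85 f'_c b_f) = 868.5/(0.85 × 4 × 39) = 6.550 in.
a = 6.550 > h_f = 4.2 in: the block extends into the web. Split into flange-overhang and web parts.
C_f = 0.85 f'_c (b_f − b_w) h_f = 0.85 × 4 × (39 − 13.2) × 4.2 = 368.4 kips.
Remaining web compression depth: a_w = (T − C_f)/(0.85 f'_c b_w) = (868.5 − 368.4)/(0.85 × 4 × 13.2) = 11.143 in.
M_n = C_f(d − h_f/2) + (T − C_f)(d − a_w/2) = 368.4 × (33.3 − 2.1) + 500.1 × (33.3 − 5.5715) = 11494.1 + 13867.0 = 25361.1 kip·in.
M_n = 25361.1/12 = 2113.43 kip·ft.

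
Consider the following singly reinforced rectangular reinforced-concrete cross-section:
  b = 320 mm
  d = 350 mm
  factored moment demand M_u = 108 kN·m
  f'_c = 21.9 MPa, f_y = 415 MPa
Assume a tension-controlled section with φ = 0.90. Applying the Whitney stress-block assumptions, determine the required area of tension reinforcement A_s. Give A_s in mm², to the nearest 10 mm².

A_s ≈ 910 mm²

M_n = M_u/φ = 108/0.90 = 120 kN·m.
With M_n = 0.85 f'_c a b (d − a/2), solve the quadratic for a:
a = d − √(d² − 2M_n/(0.85 f'_c b)) = 350 − √(350² − 2 × 120×10⁶/(0.85 × 21.9 × 320)) = 63.28 mm.
A_s = 0.85 f'_c a b / f_y = 0.85 × 21.9 × 63.28 × 320 / 415 = 908.3 mm².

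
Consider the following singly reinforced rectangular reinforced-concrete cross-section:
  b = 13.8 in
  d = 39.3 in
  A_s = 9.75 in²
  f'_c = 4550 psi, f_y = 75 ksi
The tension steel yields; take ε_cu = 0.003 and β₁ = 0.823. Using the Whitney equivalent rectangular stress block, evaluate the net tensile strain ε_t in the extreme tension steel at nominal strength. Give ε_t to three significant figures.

a = A_s f_y/(0.85 f'_c b) = 13.701 in.
β₁ = 0.823, so c = a/β₁ = 13.701/0.823 = 16.648 in.
From the linear strain diagram with ε_cu = 0.003: ε_t = 0.003 (d − c)/c = 0.003 × (39.3 − 16.648)/16.648 = 0.00408.
ε_t is between 0.004 and 0.005 — transition zone.

ε_t ≈ 0.00408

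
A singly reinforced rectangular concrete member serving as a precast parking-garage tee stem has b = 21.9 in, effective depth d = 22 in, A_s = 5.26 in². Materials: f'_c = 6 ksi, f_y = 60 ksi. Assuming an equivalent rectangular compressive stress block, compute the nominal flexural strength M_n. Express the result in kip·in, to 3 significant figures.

M_n ≈ 6500 kip·in

T = A_s f_y = 5.26 × 60 = 315.6 kips.
a = T/(0.85 f'_c b) = 315.6/(0.85 × 6 × 21.9) = 2.826 in.
M_n = T(d − a/2) = 315.6 × (22 − 1.413) = 6497.3 kip·in.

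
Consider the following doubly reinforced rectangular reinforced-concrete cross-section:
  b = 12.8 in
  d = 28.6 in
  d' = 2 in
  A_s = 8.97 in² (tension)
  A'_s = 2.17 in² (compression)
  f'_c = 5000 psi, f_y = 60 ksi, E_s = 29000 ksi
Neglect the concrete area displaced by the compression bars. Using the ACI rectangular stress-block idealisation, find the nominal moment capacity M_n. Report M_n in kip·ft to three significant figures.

Assume both steels yield.
a = (A_s − A'_s) f_y/(0.85 f'_c b) = (8.97 − 2.17) × 60/(0.85 × 5 × 12.8) = 7.500 in.
c = a/β₁ = 7.500/0.8 = 9.375 in; ε'_s = 0.003(c − d')/c = 0.0024 ≥ ε_y = 0.0021, so the compression steel yields.
M_n = (A_s − A'_s) f_y (d − a/2) + A'_s f_y (d − d') = 408 × (28.6 − 3.75) + 130.2 × (28.6 − 2) = 10138.8 + 3463.3 = 13602.1 kip·in = 13602.1/12 = 1133.51 kip·ft.

M_n ≈ 1130 kip·ft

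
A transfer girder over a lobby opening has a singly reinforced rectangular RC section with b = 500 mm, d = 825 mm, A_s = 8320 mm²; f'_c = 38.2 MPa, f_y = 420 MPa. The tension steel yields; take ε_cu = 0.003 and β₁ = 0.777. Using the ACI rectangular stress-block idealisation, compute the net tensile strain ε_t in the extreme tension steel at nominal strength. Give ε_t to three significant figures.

ε_t ≈ 0.00593

a = A_s f_y/(0.85 f'_c b) = 215.24 mm.
β₁ = 0.777, so c = a/β₁ = 215.24/0.777 = 277.01 mm.
From the linear strain diagram with ε_cu = 0.003: ε_t = 0.003 (d − c)/c = 0.003 × (825 − 277.01)/277.01 = 0.00593.
Since ε_t ≥ 0.005, the section is tension-controlled.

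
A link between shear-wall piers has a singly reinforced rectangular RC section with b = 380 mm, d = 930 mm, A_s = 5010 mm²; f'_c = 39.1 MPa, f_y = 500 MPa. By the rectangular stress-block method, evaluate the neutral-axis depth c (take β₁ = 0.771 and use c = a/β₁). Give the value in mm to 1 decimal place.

T = A_s f_y = 5010 × 500 = 2505000 N = 2505 kN.
Setting C = 0.85 f'_c a b equal to T: a = 2505000/(0.85 × 39.1 × 380) = 198.348 mm.
With β₁ = 0.771, c = a/β₁ = 198.348/0.771 = 257.3 mm.

c ≈ 257.3 mm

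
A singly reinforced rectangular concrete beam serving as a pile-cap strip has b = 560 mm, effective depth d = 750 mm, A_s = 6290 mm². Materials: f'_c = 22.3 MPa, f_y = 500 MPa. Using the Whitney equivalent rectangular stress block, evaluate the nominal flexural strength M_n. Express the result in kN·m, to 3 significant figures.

T = A_s f_y = 6290 × 500 = 3145000 N = 3145 kN.
From C = T: a = T/(0.85 f'_c b) = 3145000/(0.85 × 22.3 × 560) = 296.28 mm.
M_n = T(d − a/2) = 3145 kN × (750 − 148.14) mm = 1892.85 kN·m.

M_n ≈ 1890 kN·m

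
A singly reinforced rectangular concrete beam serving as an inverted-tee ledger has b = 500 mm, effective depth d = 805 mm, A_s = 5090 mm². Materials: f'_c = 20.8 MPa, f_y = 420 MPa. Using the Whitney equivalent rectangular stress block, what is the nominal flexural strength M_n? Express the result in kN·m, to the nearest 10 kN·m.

M_n ≈ 1460 kN·m

T = A_s f_y = 5090 × 420 = 2137800 N = 2137.8 kN.
From C = T: a = T/(0.85 f'_c b) = 2137800/(0.85 × 20.8 × 500) = 241.83 mm.
M_n = T(d − a/2) = 2137.8 kN × (805 − 120.915) mm = 1462.44 kN·m.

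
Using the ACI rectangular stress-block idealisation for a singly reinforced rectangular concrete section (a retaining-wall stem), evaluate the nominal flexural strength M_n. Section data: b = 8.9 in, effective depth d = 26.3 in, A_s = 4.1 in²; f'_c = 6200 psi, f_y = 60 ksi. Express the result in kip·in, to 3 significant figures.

T = A_s f_y = 4.1 × 60 = 246 kips.
a = T/(0.85 f'_c b) = 246/(0.85 × 6.2 × 8.9) = 5.245 in.
M_n = T(d − a/2) = 246 × (26.3 − 2.6225) = 5824.7 kip·in.

M_n ≈ 5820 kip·in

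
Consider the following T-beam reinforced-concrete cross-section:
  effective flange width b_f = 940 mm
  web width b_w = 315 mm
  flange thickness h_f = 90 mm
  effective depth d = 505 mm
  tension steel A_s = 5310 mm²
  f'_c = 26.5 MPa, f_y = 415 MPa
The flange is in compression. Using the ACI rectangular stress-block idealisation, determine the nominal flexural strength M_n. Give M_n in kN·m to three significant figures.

Tension: T = A_s f_y = 5310 × 415 = 2203650 N.
Try a within the flange: a = T/(0.85 f'_c b_f) = 2203650/(0.85 × 26.5 × 940) = 104.08 mm.
a = 104.08 > h_f = 90 mm: the block extends into the web. Split into flange-overhang and web parts.
C_f = 0.85 f'_c (b_f − b_w) h_f = 0.85 × 26.5 × (940 − 315) × 90 = 1267031 N.
Remaining web compression depth: a_w = (T − C_f)/(0.85 f'_c b_w) = (2203650 − 1267031)/(0.85 × 26.5 × 315) = 132.00 mm.
M_n = C_f(d − h_f/2) + (T − C_f)(d − a_w/2) = 1267031 × (505 − 45) + 936619 × (505 − 66) = 582.83 + 411.18 = 994.01 × 10⁶ N·mm.
M_n = 994.01 kN·m.

M_n ≈ 994 kN·m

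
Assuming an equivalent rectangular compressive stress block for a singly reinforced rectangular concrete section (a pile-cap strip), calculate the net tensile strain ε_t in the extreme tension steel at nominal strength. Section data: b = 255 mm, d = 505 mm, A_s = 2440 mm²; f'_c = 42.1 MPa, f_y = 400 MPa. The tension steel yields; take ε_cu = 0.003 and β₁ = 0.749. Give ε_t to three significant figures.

a = A_s f_y/(0.85 f'_c b) = 106.96 mm.
β₁ = 0.749, so c = a/β₁ = 106.96/0.749 = 142.80 mm.
From the linear strain diagram with ε_cu = 0.003: ε_t = 0.003 (d − c)/c = 0.003 × (505 − 142.80)/142.80 = 0.00761.
Since ε_t ≥ 0.005, the section is tension-controlled.

ε_t ≈ 0.00761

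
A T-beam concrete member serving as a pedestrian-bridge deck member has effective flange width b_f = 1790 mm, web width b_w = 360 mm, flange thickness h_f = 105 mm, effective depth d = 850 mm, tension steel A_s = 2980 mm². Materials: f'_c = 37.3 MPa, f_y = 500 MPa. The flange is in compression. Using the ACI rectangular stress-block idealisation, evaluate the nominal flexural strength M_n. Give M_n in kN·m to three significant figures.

M_n ≈ 1250 kN·m

Tension: T = A_s f_y = 2980 × 500 = 1490000 N.
Try a within the flange: a = T/(0.85 f'_c b_f) = 1490000/(0.85 × 37.3 × 1790) = 26.25 mm.
Since a = 26.25 ≤ h_f = 105 mm, the stress block lies entirely in the flange; analyse as a rectangular beam of width b_f.
M_n = T(d − a/2) = 1490000 × (850 − 13.125) = 1246.94 × 10⁶ N·mm.
M_n = 1246.94 kN·m.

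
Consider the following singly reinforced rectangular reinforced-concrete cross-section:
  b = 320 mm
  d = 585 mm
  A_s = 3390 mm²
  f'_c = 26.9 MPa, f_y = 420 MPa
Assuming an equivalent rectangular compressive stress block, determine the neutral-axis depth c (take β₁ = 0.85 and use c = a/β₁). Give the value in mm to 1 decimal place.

c ≈ 228.9 mm

T = A_s f_y = 3390 × 420 = 1423800 N = 1423.8 kN.
Setting C = 0.85 f'_c a b equal to T: a = 1423800/(0.85 × 26.9 × 320) = 194.593 mm.
With β₁ = 0.85, c = a/β₁ = 194.593/0.85 = 228.9 mm.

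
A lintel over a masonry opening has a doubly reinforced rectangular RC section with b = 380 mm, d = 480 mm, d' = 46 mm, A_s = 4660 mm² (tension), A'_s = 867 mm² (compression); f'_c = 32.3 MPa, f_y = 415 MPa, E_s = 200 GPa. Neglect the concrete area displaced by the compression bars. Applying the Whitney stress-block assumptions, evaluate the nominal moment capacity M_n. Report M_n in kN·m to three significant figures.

Assume both tension and compression steel yield.
Net tension couple steel: A_s − A'_s = 3793 mm².
a = (A_s − A'_s) f_y / (0.85 f'_c b) = 1574095/(0.85 × 32.3 × 380) = 150.88 mm.
c = a/β₁ = 150.88/0.819 = 184.22 mm; ε'_s = 0.003(c − d')/c = 0.0023 ≥ f_y/E_s = 0.0021, so compression steel does yield.
M_n = (A_s − A'_s) f_y (d − a/2) + A'_s f_y (d − d') = [1574095 × (480 − 75.44) + 359805 × (480 − 46)] × 10⁻⁶ = 636.82 + 156.16 = 792.98 kN·m.

M_n ≈ 793 kN·m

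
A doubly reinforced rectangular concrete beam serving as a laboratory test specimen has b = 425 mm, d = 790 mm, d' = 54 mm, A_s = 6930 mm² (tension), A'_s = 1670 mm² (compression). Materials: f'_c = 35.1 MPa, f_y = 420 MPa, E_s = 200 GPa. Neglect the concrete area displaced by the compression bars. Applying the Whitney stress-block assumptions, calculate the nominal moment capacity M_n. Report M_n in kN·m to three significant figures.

Assume both tension and compression steel yield.
Net tension couple steel: A_s − A'_s = 5260 mm².
a = (A_s − A'_s) f_y / (0.85 f'_c b) = 2209200/(0.85 × 35.1 × 425) = 174.23 mm.
c = a/β₁ = 174.23/0.799 = 218.06 mm; ε'_s = 0.003(c − d')/c = 0.0023 ≥ f_y/E_s = 0.0021, so compression steel does yield.
M_n = (A_s − A'_s) f_y (d − a/2) + A'_s f_y (d − d') = [2209200 × (790 − 87.115) + 701400 × (790 − 54)] × 10⁻⁶ = 1552.81 + 516.23 = 2069.04 kN·m.

M_n ≈ 2070 kN·m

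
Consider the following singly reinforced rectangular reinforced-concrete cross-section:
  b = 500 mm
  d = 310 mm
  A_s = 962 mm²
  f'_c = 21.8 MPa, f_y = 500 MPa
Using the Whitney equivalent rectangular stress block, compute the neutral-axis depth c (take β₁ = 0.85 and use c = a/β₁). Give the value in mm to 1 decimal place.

c ≈ 61.1 mm

T = A_s f_y = 962 × 500 = 481000 N = 481 kN.
Setting C = 0.85 f'_c a b equal to T: a = 481000/(0.85 × 21.8 × 500) = 51.916 mm.
With β₁ = 0.85, c = a/β₁ = 51.916/0.85 = 61.1 mm.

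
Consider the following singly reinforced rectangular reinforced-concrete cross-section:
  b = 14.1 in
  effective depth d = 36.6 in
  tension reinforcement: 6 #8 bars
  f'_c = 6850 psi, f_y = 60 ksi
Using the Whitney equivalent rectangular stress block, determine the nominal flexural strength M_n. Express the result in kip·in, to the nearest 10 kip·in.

M_n ≈ 9920 kip·in

A_s = 6 × 0.79 = 4.74 in².
T = A_s f_y = 4.74 × 60 = 284.4 kips.
a = T/(0.85 f'_c b) = 284.4/(0.85 × 6.85 × 14.1) = 3.464 in.
M_n = T(d − a/2) = 284.4 × (36.6 − 1.732) = 9916.5 kip·in.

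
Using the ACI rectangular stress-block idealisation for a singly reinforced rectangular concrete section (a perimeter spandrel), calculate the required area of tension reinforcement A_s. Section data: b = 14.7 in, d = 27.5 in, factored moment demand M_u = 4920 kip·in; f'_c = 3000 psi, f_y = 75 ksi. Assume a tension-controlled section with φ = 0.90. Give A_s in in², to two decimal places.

M_n = M_u/φ = 4920/0.90 = 5466.67 kip·in.
From M_n = 0.85 f'_c a b (d − a/2):
a = d − √(d² − 2M_n/(0.85 f'_c b)) = 27.5 − √(27.5² − 2 × 5466.67/(0.85 × 3 × 14.7)) = 5.946 in.
A_s = 0.85 f'_c a b / f_y = 0.85 × 3 × 5.946 × 14.7 / 75 = 2.972 in².

A_s ≈ 2.97 in²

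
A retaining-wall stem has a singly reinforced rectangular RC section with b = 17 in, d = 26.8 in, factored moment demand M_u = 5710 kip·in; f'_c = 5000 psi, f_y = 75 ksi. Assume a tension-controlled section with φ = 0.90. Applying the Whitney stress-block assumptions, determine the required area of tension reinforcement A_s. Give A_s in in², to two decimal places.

M_n = M_u/φ = 5710/0.90 = 6344.44 kip·in.
From M_n = 0.85 f'_c a b (d − a/2):
a = d − √(d² − 2M_n/(0.85 f'_c b)) = 26.8 − √(26.8² − 2 × 6344.44/(0.85 × 5 × 17)) = 3.506 in.
A_s = 0.85 f'_c a b / f_y = 0.85 × 5 × 3.506 × 17 / 75 = 3.377 in².

A_s ≈ 3.38 in²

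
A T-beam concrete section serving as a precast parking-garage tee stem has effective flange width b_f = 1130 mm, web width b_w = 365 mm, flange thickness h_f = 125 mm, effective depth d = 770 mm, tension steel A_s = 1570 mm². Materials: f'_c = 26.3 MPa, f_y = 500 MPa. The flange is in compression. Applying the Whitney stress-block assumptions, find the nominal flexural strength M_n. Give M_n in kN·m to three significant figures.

M_n ≈ 592 kN·m

Tension: T = A_s f_y = 1570 × 500 = 785000 N.
Try a within the flange: a = T/(0.85 f'_c b_f) = 785000/(0.85 × 26.3 × 1130) = 31.08 mm.
Since a = 31.08 ≤ h_f = 125 mm, the stress block lies entirely in the flange; analyse as a rectangular beam of width b_f.
M_n = T(d − a/2) = 785000 × (770 − 15.54) = 592.25 × 10⁶ N·mm.
M_n = 592.25 kN·m.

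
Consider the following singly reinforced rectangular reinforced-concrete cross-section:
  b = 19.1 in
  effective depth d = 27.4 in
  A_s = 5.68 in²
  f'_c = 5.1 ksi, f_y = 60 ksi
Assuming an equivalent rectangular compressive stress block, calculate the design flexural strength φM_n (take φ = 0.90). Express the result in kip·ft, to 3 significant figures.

T = A_s f_y = 5.68 × 60 = 340.8 kips.
a = T/(0.85 f'_c b) = 340.8/(0.85 × 5.1 × 19.1) = 4.116 in.
M_n = T(d − a/2) = 340.8 × (27.4 − 2.058) = 8636.6 kip·in = 8636.6/12 = 719.72 kip·ft.
φM_n = 0.90 × 719.72 = 647.75 kip·ft.

φM_n ≈ 648 kip·ft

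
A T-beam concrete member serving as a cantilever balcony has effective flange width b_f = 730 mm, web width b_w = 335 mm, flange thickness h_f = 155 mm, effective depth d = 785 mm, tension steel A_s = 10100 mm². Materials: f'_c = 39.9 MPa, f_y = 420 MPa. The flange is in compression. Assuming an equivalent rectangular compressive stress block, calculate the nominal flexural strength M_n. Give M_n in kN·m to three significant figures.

Tension: T = A_s f_y = 10100 × 420 = 4242000 N.
Try a within the flange: a = T/(0.85 f'_c b_f) = 4242000/(0.85 × 39.9 × 730) = 171.34 mm.
a = 171.34 > h_f = 155 mm: the block extends into the web. Split into flange-overhang and web parts.
C_f = 0.85 f'_c (b_f − b_w) h_f = 0.85 × 39.9 × (730 − 335) × 155 = 2076446 N.
Remaining web compression depth: a_w = (T − C_f)/(0.85 f'_c b_w) = (4242000 − 2076446)/(0.85 × 39.9 × 335) = 190.60 mm.
M_n = C_f(d − h_f/2) + (T − C_f)(d − a_w/2) = 2076446 × (785 − 77.5) + 2165554 × (785 − 95.3) = 1469.09 + 1493.58 = 2962.67 × 10⁶ N·mm.
M_n = 2962.67 kN·m.

M_n ≈ 2960 kN·m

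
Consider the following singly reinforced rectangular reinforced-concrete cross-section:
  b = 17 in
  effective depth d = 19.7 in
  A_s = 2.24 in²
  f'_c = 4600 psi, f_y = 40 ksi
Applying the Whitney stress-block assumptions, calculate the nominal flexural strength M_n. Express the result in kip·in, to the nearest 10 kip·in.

M_n ≈ 1700 kip·in

T = A_s f_y = 2.24 × 40 = 89.6 kips.
a = T/(0.85 f'_c b) = 89.6/(0.85 × 4.6 × 17) = 1.348 in.
M_n = T(d − a/2) = 89.6 × (19.7 − 0.674) = 1704.7 kip·in.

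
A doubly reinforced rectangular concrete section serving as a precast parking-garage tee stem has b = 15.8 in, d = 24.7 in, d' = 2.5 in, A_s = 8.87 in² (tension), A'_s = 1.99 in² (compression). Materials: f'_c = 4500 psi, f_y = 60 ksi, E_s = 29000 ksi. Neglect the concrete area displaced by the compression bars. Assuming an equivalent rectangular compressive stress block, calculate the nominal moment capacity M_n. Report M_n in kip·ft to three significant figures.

Assume both steels yield.
a = (A_s − A'_s) f_y/(0.85 f'_c b) = (8.87 − 1.99) × 60/(0.85 × 4.5 × 15.8) = 6.830 in.
c = a/β₁ = 6.830/0.825 = 8.279 in; ε'_s = 0.003(c − d')/c = 0.0021 ≥ ε_y = 0.0021, so the compression steel yields.
M_n = (A_s − A'_s) f_y (d − a/2) + A'_s f_y (d − d') = 412.8 × (24.7 − 3.415) + 119.4 × (24.7 − 2.5) = 8786.4 + 2650.7 = 11437.1 kip·in = 11437.1/12 = 953.09 kip·ft.

M_n ≈ 953 kip·ft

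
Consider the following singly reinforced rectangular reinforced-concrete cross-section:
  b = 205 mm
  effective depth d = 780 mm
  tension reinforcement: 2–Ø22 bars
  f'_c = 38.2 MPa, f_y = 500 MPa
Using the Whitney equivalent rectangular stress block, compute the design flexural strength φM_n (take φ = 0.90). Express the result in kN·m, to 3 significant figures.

A_s = 2 × 380 = 760 mm².
T = A_s f_y = 760 × 500 = 380000 N = 380 kN.
From C = T: a = T/(0.85 f'_c b) = 380000/(0.85 × 38.2 × 205) = 57.09 mm.
M_n = T(d − a/2) = 380 kN × (780 − 28.545) mm = 285.55 kN·m.
φM_n = 0.90 × 285.55 = 257.00 kN·m.

φM_n ≈ 257 kN·m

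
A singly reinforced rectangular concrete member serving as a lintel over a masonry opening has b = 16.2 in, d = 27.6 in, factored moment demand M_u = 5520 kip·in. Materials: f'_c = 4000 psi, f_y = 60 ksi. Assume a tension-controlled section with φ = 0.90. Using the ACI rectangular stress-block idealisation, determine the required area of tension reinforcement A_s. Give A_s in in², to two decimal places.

A_s ≈ 4.02 in²

M_n = M_u/φ = 5520/0.90 = 6133.33 kip·in.
From M_n = 0.85 f'_c a b (d − a/2):
a = d − √(d² − 2M_n/(0.85 f'_c b)) = 27.6 − √(27.6² − 2 × 6133.33/(0.85 × 4 × 16.2)) = 4.382 in.
A_s = 0.85 f'_c a b / f_y = 0.85 × 4 × 4.382 × 16.2 / 60 = 4.023 in².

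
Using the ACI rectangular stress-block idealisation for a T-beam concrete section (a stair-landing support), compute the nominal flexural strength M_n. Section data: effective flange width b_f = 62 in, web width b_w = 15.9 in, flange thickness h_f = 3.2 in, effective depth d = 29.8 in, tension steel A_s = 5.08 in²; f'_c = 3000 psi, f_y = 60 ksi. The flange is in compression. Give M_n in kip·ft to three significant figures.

Tension: T = A_s f_y = 5.08 × 60 = 304.8 kips.
Try a within the flange: a = T/(0.85 f'_c b_f) = 304.8/(0.85 × 3 × 62) = 1.928 in.
Since a = 1.928 ≤ h_f = 3.2 in, the stress block lies entirely in the flange; analyse as a rectangular beam of width b_f.
M_n = T(d − a/2) = 304.8 × (29.8 − 0.964) = 8789.2 kip·in.
M_n = 8789.2/12 = 732.43 kip·ft.

M_n ≈ 732 kip·ft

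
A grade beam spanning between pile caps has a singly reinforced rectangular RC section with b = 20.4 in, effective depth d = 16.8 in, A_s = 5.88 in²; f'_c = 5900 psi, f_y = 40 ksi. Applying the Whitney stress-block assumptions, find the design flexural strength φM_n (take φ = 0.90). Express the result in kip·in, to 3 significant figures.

φM_n ≈ 3310 kip·in

T = A_s f_y = 5.88 × 40 = 235.2 kips.
a = T/(0.85 f'_c b) = 235.2/(0.85 × 5.9 × 20.4) = 2.299 in.
M_n = T(d − a/2) = 235.2 × (16.8 − 1.1495) = 3681.0 kip·in.
φM_n = 0.90 × 3681.0 = 3312.9 kip·in.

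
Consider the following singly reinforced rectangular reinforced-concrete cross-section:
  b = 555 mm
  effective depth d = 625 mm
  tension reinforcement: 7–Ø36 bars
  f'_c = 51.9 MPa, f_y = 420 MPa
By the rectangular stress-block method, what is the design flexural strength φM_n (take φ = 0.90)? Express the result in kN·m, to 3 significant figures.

φM_n ≈ 1520 kN·m

A_s = 7 × 1018 = 7126 mm².
T = A_s f_y = 7126 × 420 = 2992920 N = 2992.92 kN.
From C = T: a = T/(0.85 f'_c b) = 2992920/(0.85 × 51.9 × 555) = 122.24 mm.
M_n = T(d − a/2) = 2992.92 kN × (625 − 61.12) mm = 1687.65 kN·m.
φM_n = 0.90 × 1687.65 = 1518.89 kN·m.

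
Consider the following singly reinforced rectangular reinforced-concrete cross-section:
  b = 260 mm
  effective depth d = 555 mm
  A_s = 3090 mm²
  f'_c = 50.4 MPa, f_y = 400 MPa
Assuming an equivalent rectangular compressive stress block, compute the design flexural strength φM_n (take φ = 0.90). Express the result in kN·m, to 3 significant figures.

φM_n ≈ 556 kN·m

T = A_s f_y = 3090 × 400 = 1236000 N = 1236 kN.
From C = T: a = T/(0.85 f'_c b) = 1236000/(0.85 × 50.4 × 260) = 110.97 mm.
M_n = T(d − a/2) = 1236 kN × (555 − 55.485) mm = 617.40 kN·m.
φM_n = 0.90 × 617.40 = 555.66 kN·m.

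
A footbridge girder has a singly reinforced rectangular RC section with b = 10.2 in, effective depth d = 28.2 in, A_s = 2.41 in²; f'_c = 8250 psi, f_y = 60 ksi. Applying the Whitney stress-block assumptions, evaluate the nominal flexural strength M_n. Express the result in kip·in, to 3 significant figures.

T = A_s f_y = 2.41 × 60 = 144.6 kips.
a = T/(0.85 f'_c b) = 144.6/(0.85 × 8.25 × 10.2) = 2.022 in.
M_n = T(d − a/2) = 144.6 × (28.2 − 1.011) = 3931.5 kip·in.

M_n ≈ 3930 kip·in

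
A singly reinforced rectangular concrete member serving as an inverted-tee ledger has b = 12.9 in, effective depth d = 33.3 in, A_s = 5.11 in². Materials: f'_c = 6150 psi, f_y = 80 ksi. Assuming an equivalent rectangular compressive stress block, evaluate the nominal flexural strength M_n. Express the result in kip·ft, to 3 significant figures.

M_n ≈ 1030 kip·ft

T = A_s f_y = 5.11 × 80 = 408.8 kips.
a = T/(0.85 f'_c b) = 408.8/(0.85 × 6.15 × 12.9) = 6.062 in.
M_n = T(d − a/2) = 408.8 × (33.3 − 3.031) = 12374.0 kip·in = 12374.0/12 = 1031.17 kip·ft.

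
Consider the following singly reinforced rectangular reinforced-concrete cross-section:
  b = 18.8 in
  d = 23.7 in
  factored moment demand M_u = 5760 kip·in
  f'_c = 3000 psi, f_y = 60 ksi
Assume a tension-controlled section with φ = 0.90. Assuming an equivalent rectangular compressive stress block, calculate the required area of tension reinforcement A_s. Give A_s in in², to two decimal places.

M_n = M_u/φ = 5760/0.90 = 6400 kip·in.
From M_n = 0.85 f'_c a b (d − a/2):
a = d − √(d² − 2M_n/(0.85 f'_c b)) = 23.7 − √(23.7² − 2 × 6400/(0.85 × 3 × 18.8)) = 6.533 in.
A_s = 0.85 f'_c a b / f_y = 0.85 × 3 × 6.533 × 18.8 / 60 = 5.220 in².

A_s ≈ 5.22 in²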